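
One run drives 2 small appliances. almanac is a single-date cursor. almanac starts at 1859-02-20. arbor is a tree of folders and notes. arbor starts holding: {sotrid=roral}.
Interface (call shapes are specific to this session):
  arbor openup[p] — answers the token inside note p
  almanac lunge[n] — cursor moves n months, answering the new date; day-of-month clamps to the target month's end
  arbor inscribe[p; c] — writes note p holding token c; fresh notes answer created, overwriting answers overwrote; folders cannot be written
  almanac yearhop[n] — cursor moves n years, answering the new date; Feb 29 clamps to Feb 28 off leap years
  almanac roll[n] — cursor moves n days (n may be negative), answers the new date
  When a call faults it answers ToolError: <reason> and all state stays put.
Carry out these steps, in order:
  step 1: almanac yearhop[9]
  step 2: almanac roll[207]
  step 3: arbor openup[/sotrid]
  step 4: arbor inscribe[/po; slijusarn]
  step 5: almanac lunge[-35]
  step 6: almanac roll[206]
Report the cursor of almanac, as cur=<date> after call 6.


I try almanac yearhop passing n=9, → 1868-02-20.
I try almanac roll passing n=207, and observe 1868-09-14.
I use arbor openup passing p=/sotrid, giving roral.
I run arbor inscribe passing p=/po, c=slijusarn, → created.
Calling almanac lunge passing n=-35, which returns 1865-10-14.
I call almanac roll passing n=206, — result: 1866-05-08.

Answer: cur=1866-05-08


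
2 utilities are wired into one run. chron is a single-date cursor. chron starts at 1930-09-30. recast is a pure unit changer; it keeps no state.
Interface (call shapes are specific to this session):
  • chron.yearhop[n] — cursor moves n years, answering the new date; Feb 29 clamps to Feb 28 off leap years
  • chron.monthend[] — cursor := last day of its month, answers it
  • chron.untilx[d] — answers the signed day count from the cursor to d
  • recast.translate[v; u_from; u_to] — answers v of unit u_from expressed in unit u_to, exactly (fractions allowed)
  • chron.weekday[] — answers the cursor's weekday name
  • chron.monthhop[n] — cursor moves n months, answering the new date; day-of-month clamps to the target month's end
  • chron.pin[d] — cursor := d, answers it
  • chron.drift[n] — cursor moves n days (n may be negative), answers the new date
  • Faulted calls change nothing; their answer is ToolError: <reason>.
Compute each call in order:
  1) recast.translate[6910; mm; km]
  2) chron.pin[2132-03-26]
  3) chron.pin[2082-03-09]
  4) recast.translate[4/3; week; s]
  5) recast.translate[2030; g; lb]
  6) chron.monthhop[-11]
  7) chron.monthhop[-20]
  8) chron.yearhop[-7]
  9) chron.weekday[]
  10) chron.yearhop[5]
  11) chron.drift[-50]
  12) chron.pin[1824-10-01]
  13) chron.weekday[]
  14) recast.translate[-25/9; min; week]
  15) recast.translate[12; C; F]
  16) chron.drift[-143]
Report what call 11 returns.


# recast.translate(v=6910, u_from=mm, u_to=km) ~> 691/100000
# chron.pin(d=2132-03-26) ~> 2132-03-26
# chron.pin(d=2082-03-09) ~> 2082-03-09
# recast.translate(v=4/3, u_from=week, u_to=s) ~> 806400
# recast.translate(v=2030, u_from=g, u_to=lb) ~> 29000000/6479891
# chron.monthhop(n=-11) ~> 2081-04-09
# chron.monthhop(n=-20) ~> 2079-08-09
# chron.yearhop(n=-7) ~> 2072-08-09
# chron.weekday() ~> Tuesday
# chron.yearhop(n=5) ~> 2077-08-09
# chron.drift(n=-50) ~> 2077-06-20
# chron.pin(d=1824-10-01) ~> 1824-10-01
# chron.weekday() ~> Friday
# recast.translate(v=-25/9, u_from=min, u_to=week) ~> -5/18144
# recast.translate(v=12, u_from=C, u_to=F) ~> 268/5
# chron.drift(n=-143) ~> 1824-05-11

Answer: 2077-06-20


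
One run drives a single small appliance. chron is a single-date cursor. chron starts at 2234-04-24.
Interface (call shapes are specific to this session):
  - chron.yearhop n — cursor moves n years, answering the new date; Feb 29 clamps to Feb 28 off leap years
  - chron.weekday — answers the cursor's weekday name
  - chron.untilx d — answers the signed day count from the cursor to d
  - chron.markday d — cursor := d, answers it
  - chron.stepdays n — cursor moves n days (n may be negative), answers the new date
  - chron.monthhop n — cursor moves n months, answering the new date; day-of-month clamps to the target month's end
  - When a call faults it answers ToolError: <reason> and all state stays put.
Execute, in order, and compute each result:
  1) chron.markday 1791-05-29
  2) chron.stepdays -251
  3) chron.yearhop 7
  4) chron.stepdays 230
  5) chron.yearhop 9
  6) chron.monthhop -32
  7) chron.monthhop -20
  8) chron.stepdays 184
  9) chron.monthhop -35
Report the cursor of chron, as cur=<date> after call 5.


CALL chron.markday[1791-05-29]
RET  1791-05-29
CALL chron.stepdays[-251]
RET  1790-09-20
CALL chron.yearhop[7]
RET  1797-09-20
CALL chron.stepdays[230]
RET  1798-05-08
CALL chron.yearhop[9]
RET  1807-05-08
CALL chron.monthhop[-32]
RET  1804-09-08
CALL chron.monthhop[-20]
RET  1803-01-08
CALL chron.stepdays[184]
RET  1803-07-11
CALL chron.monthhop[-35]
RET  1800-08-11

Answer: cur=1807-05-08


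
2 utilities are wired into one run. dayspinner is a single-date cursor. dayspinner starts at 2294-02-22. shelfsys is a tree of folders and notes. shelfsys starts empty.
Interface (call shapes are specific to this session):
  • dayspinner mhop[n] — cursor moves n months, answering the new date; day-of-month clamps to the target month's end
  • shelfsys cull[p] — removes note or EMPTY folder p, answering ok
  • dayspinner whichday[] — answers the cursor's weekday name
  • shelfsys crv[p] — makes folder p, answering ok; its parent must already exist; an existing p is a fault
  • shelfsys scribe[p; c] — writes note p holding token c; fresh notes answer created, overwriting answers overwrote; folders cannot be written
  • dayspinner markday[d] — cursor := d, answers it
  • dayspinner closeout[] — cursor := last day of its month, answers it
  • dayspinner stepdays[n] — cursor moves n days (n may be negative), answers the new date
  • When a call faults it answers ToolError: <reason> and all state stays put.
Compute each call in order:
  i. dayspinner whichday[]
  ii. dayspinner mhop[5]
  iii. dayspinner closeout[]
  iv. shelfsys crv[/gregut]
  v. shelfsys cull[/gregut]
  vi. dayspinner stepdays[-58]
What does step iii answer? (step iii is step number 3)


$ dayspinner whichday
= Thursday
$ dayspinner mhop n=5
= 2294-07-22
$ dayspinner closeout
= 2294-07-31
$ shelfsys crv p=/gregut
= ok
$ shelfsys cull p=/gregut
= ok
$ dayspinner stepdays n=-58
= 2294-06-03

Answer: 2294-07-31


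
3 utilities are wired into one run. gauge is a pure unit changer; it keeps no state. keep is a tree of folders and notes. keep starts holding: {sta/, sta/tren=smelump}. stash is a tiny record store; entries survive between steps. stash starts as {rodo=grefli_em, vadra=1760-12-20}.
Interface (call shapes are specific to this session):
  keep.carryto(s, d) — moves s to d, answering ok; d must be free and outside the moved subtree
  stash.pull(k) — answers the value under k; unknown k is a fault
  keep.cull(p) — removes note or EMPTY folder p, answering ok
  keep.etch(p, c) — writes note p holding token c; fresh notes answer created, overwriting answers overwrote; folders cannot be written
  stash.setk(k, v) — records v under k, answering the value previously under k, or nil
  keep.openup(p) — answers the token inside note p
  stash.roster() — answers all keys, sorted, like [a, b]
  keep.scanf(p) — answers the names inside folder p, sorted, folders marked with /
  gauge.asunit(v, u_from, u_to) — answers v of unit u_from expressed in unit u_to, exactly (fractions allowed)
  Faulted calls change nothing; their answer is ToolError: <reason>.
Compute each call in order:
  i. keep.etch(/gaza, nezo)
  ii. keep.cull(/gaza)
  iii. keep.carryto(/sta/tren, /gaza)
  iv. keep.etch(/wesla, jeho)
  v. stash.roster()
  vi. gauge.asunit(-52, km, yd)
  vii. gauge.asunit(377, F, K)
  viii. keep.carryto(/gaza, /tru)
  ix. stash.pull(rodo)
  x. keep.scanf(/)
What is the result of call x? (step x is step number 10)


Invoking keep.etch on p=/gaza, c=nezo, and see created.
I call keep.cull on p=/gaza, which returns ok.
I call keep.carryto on s=/sta/tren, d=/gaza, — result: ok.
Invoking keep.etch on p=/wesla, c=jeho, yielding created.
Using stash.roster(), and observe [rodo, vadra].
Then gauge.asunit on v=-52, u_from=km, u_to=yd, — result: -65000000/1143.
Next I call gauge.asunit on v=377, u_from=F, u_to=K, and observe 27889/60.
Using keep.carryto on s=/gaza, d=/tru, — result: ok.
I use stash.pull on k=rodo, and observe grefli_em.
I use keep.scanf on p=/, yielding [sta/, tru, wesla].

Answer: [sta/, tru, wesla]


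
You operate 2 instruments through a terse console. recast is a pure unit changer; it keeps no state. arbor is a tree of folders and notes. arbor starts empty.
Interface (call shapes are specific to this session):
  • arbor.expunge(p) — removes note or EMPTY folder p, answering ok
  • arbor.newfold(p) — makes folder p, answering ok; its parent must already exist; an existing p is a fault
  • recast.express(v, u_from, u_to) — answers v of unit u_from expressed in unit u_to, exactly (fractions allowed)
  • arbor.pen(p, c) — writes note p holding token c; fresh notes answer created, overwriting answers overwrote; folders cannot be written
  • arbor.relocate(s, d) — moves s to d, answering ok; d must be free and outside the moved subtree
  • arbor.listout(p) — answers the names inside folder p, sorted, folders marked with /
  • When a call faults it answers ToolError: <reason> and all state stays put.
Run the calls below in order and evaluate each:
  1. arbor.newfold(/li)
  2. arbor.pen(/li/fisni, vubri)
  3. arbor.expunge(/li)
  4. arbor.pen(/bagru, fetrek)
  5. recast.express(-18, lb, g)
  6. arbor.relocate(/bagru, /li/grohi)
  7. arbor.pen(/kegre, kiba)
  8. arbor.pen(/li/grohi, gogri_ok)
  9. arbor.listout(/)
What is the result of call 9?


Answer: [kegre, li/]

Derivation:
Step: arbor.newfold[p='/li']
Result: ok
Step: arbor.pen[p='/li/fisni'; c='vubri']
Result: created
Step: arbor.expunge[p='/li']
Result: ToolError: not empty
Step: arbor.pen[p='/bagru'; c='fetrek']
Result: created
Step: recast.express[v='-18'; u_from='lb'; u_to='g']
Result: -408233133/50000
Step: arbor.relocate[s='/bagru'; d='/li/grohi']
Result: ok
Step: arbor.pen[p='/kegre'; c='kiba']
Result: created
Step: arbor.pen[p='/li/grohi'; c='gogri_ok']
Result: overwrote
Step: arbor.listout[p='/']
Result: [kegre, li/]


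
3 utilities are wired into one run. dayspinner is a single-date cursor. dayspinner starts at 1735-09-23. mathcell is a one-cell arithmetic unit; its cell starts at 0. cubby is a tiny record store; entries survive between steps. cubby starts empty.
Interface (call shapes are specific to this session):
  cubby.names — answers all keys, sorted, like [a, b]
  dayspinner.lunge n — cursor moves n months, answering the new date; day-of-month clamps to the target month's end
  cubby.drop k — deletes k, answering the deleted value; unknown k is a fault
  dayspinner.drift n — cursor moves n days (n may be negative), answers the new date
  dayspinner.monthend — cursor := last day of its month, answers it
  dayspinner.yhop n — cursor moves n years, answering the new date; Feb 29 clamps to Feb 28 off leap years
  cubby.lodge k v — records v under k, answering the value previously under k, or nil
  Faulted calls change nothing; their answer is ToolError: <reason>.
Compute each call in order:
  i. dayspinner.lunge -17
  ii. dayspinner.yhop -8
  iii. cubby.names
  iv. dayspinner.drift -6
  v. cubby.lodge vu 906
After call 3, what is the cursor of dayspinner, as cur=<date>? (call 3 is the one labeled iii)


I invoke dayspinner.lunge using -17, and get 1734-04-23.
Invoking dayspinner.yhop using -8, and observe 1726-04-23.
Then cubby.names, giving [].
I invoke dayspinner.drift using -6, → 1726-04-17.
I call cubby.lodge using vu, 906, and see nil.

Answer: cur=1726-04-23


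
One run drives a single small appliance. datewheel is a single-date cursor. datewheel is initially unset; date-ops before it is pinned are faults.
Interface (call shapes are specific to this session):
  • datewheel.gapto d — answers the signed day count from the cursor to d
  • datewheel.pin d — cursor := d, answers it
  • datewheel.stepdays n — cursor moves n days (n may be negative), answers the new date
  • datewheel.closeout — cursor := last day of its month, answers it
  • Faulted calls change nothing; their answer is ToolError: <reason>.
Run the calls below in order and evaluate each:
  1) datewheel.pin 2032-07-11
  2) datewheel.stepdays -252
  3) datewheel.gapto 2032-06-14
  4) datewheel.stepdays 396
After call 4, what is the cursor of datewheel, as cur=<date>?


>>> datewheel.pin d='2032-07-11'
:: 2032-07-11
>>> datewheel.stepdays n='-252'
:: 2031-11-02
>>> datewheel.gapto d='2032-06-14'
:: 225
>>> datewheel.stepdays n='396'
:: 2032-12-02

Answer: cur=2032-12-02


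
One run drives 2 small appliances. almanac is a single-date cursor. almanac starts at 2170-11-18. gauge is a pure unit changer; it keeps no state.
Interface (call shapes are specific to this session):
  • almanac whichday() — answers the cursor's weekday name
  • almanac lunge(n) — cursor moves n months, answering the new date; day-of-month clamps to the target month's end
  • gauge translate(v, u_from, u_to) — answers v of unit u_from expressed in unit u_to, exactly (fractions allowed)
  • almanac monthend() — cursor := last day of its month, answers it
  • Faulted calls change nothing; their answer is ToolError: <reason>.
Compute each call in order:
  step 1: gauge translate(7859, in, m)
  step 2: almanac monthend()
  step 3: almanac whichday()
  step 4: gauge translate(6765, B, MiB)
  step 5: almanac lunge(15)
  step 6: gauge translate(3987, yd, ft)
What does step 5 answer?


Answer: 2172-02-29

Derivation:
-> gauge translate(v='7859', u_from='in', u_to='m')
<- 998093/5000
-> almanac monthend()
<- 2170-11-30
-> almanac whichday()
<- Friday
-> gauge translate(v='6765', u_from='B', u_to='MiB')
<- 6765/1048576
-> almanac lunge(n='15')
<- 2172-02-29
-> gauge translate(v='3987', u_from='yd', u_to='ft')
<- 11961


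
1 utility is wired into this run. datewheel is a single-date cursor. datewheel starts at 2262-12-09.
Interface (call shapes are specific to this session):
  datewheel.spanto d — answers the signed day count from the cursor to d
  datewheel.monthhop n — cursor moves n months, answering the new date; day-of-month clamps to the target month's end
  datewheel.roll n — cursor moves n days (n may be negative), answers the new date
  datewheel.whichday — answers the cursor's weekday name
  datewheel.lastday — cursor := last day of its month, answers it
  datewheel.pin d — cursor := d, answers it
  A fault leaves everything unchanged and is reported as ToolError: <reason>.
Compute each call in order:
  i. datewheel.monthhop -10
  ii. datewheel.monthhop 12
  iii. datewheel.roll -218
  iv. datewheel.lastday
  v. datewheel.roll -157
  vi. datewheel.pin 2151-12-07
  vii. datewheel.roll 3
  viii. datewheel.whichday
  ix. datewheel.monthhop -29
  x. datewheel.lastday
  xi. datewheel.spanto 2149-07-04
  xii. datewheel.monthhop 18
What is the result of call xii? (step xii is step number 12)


Answer: 2151-01-31

Derivation:
# 1. datewheel.monthhop(n: -10) -> 2262-02-09
# 2. datewheel.monthhop(n: 12) -> 2263-02-09
# 3. datewheel.roll(n: -218) -> 2262-07-06
# 4. datewheel.lastday() -> 2262-07-31
# 5. datewheel.roll(n: -157) -> 2262-02-24
# 6. datewheel.pin(d: 2151-12-07) -> 2151-12-07
# 7. datewheel.roll(n: 3) -> 2151-12-10
# 8. datewheel.whichday() -> Friday
# 9. datewheel.monthhop(n: -29) -> 2149-07-10
# 10. datewheel.lastday() -> 2149-07-31
# 11. datewheel.spanto(d: 2149-07-04) -> -27
# 12. datewheel.monthhop(n: 18) -> 2151-01-31


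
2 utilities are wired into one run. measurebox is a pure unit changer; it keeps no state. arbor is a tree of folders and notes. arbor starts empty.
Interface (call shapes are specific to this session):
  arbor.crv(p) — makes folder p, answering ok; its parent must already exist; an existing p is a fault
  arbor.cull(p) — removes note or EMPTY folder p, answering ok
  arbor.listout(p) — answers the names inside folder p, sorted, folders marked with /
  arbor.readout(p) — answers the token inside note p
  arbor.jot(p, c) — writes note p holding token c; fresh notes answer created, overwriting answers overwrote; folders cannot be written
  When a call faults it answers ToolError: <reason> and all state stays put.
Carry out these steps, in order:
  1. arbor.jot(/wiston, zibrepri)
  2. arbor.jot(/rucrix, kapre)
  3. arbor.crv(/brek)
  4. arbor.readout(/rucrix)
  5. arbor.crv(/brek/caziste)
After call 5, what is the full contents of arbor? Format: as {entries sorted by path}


Answer: {brek/, brek/caziste/, rucrix=kapre, wiston=zibrepri}

Derivation:
Using arbor.jot on /wiston, zibrepri, and see created.
I call arbor.jot on /rucrix, kapre, giving created.
Then arbor.crv on /brek, — result: ok.
I use arbor.readout on /rucrix, yielding kapre.
Then arbor.crv on /brek/caziste, and get ok.


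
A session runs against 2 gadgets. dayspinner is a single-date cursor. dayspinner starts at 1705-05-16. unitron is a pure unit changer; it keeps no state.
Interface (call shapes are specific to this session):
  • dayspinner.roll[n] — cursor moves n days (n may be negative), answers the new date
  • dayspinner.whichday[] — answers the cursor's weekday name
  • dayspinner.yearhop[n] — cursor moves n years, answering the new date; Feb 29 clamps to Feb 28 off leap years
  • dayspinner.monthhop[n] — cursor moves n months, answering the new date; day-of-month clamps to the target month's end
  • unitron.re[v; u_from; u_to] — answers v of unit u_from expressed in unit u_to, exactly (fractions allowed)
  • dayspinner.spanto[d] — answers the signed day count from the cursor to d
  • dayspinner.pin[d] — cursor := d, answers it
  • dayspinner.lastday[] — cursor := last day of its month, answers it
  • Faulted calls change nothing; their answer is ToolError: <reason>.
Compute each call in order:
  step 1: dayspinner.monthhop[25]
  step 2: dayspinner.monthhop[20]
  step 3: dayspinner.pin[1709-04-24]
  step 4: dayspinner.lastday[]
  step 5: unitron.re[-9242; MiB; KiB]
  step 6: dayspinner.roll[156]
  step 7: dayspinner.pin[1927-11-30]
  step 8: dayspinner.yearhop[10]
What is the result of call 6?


Act: dayspinner.monthhop[n=25]
Obs: 1707-06-16
Act: dayspinner.monthhop[n=20]
Obs: 1709-02-16
Act: dayspinner.pin[d=1709-04-24]
Obs: 1709-04-24
Act: dayspinner.lastday[]
Obs: 1709-04-30
Act: unitron.re[v=-9242; u_from=MiB; u_to=KiB]
Obs: -9463808
Act: dayspinner.roll[n=156]
Obs: 1709-10-03
Act: dayspinner.pin[d=1927-11-30]
Obs: 1927-11-30
Act: dayspinner.yearhop[n=10]
Obs: 1937-11-30

Answer: 1709-10-03


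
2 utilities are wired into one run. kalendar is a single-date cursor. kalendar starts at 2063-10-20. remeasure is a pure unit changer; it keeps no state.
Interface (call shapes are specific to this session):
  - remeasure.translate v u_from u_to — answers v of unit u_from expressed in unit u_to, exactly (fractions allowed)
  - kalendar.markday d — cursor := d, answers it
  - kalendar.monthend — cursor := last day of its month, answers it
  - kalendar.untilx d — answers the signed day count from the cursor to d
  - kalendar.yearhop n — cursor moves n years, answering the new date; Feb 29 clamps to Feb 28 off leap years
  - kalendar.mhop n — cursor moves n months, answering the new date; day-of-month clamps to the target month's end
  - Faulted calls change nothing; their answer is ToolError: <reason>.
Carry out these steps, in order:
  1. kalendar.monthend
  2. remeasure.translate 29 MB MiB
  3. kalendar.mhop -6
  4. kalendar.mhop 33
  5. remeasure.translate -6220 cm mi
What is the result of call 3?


~$ kalendar.monthend
[out] 2063-10-31
~$ remeasure.translate v='29' u_from='MB' u_to='MiB'
[out] 453125/16384
~$ kalendar.mhop n='-6'
[out] 2063-04-30
~$ kalendar.mhop n='33'
[out] 2066-01-30
~$ remeasure.translate v='-6220' u_from='cm' u_to='mi'
[out] -7775/201168

Answer: 2063-04-30


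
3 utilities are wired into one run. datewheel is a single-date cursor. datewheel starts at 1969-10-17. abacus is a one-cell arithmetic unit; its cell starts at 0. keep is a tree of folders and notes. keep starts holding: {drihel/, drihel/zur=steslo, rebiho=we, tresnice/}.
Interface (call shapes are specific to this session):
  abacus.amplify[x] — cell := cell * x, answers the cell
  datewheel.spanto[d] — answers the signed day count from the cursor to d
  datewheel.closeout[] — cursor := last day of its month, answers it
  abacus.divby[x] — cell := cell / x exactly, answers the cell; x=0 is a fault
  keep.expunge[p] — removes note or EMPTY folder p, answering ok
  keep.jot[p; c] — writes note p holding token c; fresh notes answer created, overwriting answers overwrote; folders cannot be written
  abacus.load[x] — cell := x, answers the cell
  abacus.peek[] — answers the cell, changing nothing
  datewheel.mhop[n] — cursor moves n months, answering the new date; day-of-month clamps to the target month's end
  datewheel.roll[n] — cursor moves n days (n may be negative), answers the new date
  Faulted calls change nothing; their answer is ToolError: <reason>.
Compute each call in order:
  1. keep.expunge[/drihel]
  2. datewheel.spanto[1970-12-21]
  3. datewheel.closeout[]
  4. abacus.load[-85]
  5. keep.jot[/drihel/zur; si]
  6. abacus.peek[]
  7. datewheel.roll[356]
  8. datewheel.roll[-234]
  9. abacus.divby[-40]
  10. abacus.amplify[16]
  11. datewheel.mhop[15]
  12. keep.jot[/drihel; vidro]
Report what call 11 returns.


Answer: 1971-06-02

Derivation:
# keep.expunge(p='/drihel') ~> ToolError: not empty
# datewheel.spanto(d='1970-12-21') ~> 430
# datewheel.closeout() ~> 1969-10-31
# abacus.load(x='-85') ~> -85
# keep.jot(p='/drihel/zur', c='si') ~> overwrote
# abacus.peek() ~> -85
# datewheel.roll(n='356') ~> 1970-10-22
# datewheel.roll(n='-234') ~> 1970-03-02
# abacus.divby(x='-40') ~> 17/8
# abacus.amplify(x='16') ~> 34
# datewheel.mhop(n='15') ~> 1971-06-02
# keep.jot(p='/drihel', c='vidro') ~> ToolError: is a directory


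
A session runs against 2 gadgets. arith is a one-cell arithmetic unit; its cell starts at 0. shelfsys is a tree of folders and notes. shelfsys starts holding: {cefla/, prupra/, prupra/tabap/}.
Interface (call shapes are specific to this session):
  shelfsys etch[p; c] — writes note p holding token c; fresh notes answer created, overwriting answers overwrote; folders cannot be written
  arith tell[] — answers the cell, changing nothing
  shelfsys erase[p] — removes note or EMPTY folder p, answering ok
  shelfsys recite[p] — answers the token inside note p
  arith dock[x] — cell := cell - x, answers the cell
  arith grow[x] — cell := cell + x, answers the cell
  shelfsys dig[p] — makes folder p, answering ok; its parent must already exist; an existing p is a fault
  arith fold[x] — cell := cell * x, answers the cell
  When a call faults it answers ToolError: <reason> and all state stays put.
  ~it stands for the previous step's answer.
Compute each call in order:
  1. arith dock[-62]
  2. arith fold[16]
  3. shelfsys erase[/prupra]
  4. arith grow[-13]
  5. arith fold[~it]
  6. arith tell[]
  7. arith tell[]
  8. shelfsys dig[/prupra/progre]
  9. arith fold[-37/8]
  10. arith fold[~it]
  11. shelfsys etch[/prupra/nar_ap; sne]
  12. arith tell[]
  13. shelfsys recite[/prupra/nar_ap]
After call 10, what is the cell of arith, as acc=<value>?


Answer: acc=1257575927008489/64

Derivation:
I call arith dock(x='-62'), and observe 62.
I invoke arith fold(x='16'), and observe 992.
I invoke shelfsys erase(p='/prupra'), and observe ToolError: not empty.
I try arith grow(x='-13'), and get 979.
I call arith fold(x='~it'), → 958441.
Calling arith tell(), yielding 958441.
Calling arith tell(), → 958441.
Next I call shelfsys dig(p='/prupra/progre'), and observe ok.
Next I call arith fold(x='-37/8'), giving -35462317/8.
I try arith fold(x='~it'), yielding 1257575927008489/64.
Now I run shelfsys etch(p='/prupra/nar_ap', c='sne'), and get created.
Now I run arith tell(), which returns 1257575927008489/64.
I use shelfsys recite(p='/prupra/nar_ap'): sne.


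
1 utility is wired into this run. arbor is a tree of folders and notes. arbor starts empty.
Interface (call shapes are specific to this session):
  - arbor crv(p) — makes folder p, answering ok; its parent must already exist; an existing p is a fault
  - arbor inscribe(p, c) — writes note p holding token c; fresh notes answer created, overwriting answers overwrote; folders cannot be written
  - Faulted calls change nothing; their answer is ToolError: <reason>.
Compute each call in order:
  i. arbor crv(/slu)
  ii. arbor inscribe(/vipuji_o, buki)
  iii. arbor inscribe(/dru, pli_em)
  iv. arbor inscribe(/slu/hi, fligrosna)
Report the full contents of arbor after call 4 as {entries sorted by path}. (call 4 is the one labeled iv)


Answer: {dru=pli_em, slu/, slu/hi=fligrosna, vipuji_o=buki}

Derivation:
[in] arbor crv /slu
:: ok
[in] arbor inscribe /vipuji_o buki
:: created
[in] arbor inscribe /dru pli_em
:: created
[in] arbor inscribe /slu/hi fligrosna
:: created


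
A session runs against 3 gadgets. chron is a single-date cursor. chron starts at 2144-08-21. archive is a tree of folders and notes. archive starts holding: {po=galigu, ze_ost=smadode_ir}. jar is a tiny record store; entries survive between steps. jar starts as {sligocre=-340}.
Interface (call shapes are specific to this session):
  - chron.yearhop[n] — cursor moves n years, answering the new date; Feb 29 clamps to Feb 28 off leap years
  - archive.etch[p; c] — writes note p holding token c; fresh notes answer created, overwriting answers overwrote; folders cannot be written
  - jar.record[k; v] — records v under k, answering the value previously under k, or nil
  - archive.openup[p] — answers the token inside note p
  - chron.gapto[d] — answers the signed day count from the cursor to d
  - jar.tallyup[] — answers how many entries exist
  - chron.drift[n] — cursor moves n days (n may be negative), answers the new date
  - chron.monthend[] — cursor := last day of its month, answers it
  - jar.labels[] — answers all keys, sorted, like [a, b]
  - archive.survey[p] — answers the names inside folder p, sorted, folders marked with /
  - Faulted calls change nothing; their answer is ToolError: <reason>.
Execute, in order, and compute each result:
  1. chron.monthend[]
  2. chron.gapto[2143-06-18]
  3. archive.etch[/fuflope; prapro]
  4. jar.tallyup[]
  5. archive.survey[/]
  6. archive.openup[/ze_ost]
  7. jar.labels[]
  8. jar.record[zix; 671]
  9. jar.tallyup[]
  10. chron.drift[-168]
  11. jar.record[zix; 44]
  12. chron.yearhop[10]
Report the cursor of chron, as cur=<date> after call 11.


Answer: cur=2144-03-16

Derivation:
>> chron.monthend()
<< 2144-08-31
>> chron.gapto(d: 2143-06-18)
<< -440
>> archive.etch(p: /fuflope, c: prapro)
<< created
>> jar.tallyup()
<< 1
>> archive.survey(p: /)
<< [fuflope, po, ze_ost]
>> archive.openup(p: /ze_ost)
<< smadode_ir
>> jar.labels()
<< [sligocre]
>> jar.record(k: zix, v: 671)
<< nil
>> jar.tallyup()
<< 2
>> chron.drift(n: -168)
<< 2144-03-16
>> jar.record(k: zix, v: 44)
<< 671
>> chron.yearhop(n: 10)
<< 2154-03-16


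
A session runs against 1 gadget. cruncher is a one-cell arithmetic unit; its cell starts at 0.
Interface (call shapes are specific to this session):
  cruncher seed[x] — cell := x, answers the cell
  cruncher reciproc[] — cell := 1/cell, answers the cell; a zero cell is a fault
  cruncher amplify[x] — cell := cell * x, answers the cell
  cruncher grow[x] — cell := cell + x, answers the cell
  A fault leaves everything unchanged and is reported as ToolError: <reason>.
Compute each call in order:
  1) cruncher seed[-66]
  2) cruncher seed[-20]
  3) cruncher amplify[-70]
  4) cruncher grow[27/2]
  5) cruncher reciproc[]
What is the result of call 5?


Answer: 2/2827

Derivation:
% cruncher seed x: -66
  -66
% cruncher seed x: -20
  -20
% cruncher amplify x: -70
  1400
% cruncher grow x: 27/2
  2827/2
% cruncher reciproc
  2/2827


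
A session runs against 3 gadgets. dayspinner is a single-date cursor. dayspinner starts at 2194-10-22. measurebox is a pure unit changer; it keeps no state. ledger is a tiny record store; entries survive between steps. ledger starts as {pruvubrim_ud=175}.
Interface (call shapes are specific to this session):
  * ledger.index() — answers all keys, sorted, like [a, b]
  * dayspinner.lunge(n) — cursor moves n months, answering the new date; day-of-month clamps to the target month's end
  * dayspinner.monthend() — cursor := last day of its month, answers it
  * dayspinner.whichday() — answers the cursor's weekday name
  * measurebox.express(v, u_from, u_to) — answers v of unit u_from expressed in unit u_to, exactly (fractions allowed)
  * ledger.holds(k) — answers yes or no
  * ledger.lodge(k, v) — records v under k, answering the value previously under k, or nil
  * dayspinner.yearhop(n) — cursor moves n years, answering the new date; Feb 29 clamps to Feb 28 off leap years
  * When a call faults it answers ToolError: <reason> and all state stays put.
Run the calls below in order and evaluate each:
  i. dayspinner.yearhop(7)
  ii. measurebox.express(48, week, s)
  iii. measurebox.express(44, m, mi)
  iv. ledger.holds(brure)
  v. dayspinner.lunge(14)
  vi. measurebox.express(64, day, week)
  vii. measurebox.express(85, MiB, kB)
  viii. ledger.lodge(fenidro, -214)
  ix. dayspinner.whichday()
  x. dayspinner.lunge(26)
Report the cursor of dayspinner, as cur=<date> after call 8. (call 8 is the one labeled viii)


Answer: cur=2202-12-22

Derivation:
$ dayspinner.yearhop 7
= 2201-10-22
$ measurebox.express 48 week s
= 29030400
$ measurebox.express 44 m mi
= 125/4572
$ ledger.holds brure
= no
$ dayspinner.lunge 14
= 2202-12-22
$ measurebox.express 64 day week
= 64/7
$ measurebox.express 85 MiB kB
= 2228224/25
$ ledger.lodge fenidro -214
= nil
$ dayspinner.whichday
= Wednesday
$ dayspinner.lunge 26
= 2205-02-22


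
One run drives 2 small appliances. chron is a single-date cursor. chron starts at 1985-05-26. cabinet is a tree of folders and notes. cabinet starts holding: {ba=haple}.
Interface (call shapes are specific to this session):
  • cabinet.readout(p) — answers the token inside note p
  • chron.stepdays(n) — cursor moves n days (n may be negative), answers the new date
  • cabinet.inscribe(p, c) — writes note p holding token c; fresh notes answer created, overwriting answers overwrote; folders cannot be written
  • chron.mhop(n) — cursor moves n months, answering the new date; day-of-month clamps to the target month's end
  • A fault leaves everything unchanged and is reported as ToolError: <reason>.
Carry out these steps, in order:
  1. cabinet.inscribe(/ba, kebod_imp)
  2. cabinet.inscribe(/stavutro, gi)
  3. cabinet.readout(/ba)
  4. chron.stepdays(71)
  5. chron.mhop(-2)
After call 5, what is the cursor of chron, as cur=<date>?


Do: inscribe[p=/ba; c=kebod_imp]
See: overwrote
Do: inscribe[p=/stavutro; c=gi]
See: created
Do: readout[p=/ba]
See: kebod_imp
Do: stepdays[n=71]
See: 1985-08-05
Do: mhop[n=-2]
See: 1985-06-05

Answer: cur=1985-06-05


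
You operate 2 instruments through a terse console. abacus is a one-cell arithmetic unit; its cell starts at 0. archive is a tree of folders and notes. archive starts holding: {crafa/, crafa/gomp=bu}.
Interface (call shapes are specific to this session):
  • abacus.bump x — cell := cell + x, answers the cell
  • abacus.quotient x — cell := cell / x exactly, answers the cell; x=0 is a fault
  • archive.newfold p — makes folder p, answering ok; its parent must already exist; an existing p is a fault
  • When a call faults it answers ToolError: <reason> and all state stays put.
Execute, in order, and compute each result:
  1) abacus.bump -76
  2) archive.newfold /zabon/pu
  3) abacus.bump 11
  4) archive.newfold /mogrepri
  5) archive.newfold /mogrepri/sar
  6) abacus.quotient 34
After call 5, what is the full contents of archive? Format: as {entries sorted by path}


Answer: {crafa/, crafa/gomp=bu, mogrepri/, mogrepri/sar/}

Derivation:
CALL abacus.bump[x=-76]
RET  -76
CALL archive.newfold[p=/zabon/pu]
RET  ToolError: no parent
CALL abacus.bump[x=11]
RET  -65
CALL archive.newfold[p=/mogrepri]
RET  ok
CALL archive.newfold[p=/mogrepri/sar]
RET  ok
CALL abacus.quotient[x=34]
RET  -65/34


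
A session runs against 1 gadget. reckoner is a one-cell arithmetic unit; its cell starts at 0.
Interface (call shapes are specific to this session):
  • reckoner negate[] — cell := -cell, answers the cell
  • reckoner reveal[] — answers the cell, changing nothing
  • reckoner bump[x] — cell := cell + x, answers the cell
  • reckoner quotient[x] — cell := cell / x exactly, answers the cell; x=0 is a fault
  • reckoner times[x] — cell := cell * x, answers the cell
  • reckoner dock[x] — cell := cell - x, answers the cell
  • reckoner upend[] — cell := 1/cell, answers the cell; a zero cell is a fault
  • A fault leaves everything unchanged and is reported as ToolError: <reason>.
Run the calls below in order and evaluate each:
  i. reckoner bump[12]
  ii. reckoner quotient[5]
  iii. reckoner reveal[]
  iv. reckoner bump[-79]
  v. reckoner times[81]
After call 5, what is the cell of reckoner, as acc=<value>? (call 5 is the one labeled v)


Answer: acc=-31023/5

Derivation:
>> reckoner bump(x: 12)
<< 12
>> reckoner quotient(x: 5)
<< 12/5
>> reckoner reveal()
<< 12/5
>> reckoner bump(x: -79)
<< -383/5
>> reckoner times(x: 81)
<< -31023/5


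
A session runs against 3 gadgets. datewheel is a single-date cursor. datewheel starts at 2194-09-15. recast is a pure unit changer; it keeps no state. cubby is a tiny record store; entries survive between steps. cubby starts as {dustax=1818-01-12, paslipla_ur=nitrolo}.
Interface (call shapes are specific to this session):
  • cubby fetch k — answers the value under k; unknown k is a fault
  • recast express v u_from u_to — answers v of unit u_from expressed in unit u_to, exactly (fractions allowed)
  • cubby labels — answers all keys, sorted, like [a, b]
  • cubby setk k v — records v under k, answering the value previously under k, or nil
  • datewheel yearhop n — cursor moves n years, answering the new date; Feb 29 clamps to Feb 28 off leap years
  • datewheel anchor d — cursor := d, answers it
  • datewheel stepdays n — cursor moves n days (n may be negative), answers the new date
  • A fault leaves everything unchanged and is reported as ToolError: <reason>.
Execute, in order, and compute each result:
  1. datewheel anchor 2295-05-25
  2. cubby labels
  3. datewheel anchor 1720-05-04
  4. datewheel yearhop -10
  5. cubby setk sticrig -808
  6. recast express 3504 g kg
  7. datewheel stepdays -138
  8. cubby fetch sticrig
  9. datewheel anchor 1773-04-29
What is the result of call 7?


Answer: 1709-12-17

Derivation:
→ datewheel anchor(2295-05-25)
← 2295-05-25
→ cubby labels()
← [dustax, paslipla_ur]
→ datewheel anchor(1720-05-04)
← 1720-05-04
→ datewheel yearhop(-10)
← 1710-05-04
→ cubby setk(sticrig, -808)
← nil
→ recast express(3504, g, kg)
← 438/125
→ datewheel stepdays(-138)
← 1709-12-17
→ cubby fetch(sticrig)
← -808
→ datewheel anchor(1773-04-29)
← 1773-04-29


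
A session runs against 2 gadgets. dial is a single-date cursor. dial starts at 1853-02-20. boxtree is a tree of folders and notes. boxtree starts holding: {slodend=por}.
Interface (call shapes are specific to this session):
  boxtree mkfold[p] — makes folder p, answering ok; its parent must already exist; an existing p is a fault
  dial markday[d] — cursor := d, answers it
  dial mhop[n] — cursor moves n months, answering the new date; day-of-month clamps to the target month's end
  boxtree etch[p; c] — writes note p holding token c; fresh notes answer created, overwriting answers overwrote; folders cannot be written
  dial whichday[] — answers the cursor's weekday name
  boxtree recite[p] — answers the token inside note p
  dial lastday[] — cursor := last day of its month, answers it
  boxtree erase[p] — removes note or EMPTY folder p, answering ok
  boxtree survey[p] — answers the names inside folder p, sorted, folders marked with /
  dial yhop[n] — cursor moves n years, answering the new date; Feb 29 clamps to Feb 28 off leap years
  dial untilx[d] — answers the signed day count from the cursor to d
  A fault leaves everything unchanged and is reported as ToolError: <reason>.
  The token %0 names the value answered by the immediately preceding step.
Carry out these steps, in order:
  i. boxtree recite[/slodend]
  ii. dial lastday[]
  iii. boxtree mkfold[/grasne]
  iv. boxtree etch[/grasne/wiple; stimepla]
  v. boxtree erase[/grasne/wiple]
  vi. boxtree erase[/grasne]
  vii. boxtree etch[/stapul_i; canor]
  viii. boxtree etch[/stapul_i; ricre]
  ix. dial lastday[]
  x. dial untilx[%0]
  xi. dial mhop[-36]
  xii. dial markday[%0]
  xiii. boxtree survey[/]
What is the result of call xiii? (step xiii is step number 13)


Answer: [slodend, stapul_i]

Derivation:
[in] boxtree recite p=/slodend
[out] por
[in] dial lastday
[out] 1853-02-28
[in] boxtree mkfold p=/grasne
[out] ok
[in] boxtree etch p=/grasne/wiple c=stimepla
[out] created
[in] boxtree erase p=/grasne/wiple
[out] ok
[in] boxtree erase p=/grasne
[out] ok
[in] boxtree etch p=/stapul_i c=canor
[out] created
[in] boxtree etch p=/stapul_i c=ricre
[out] overwrote
[in] dial lastday
[out] 1853-02-28
[in] dial untilx d=%0
[out] 0
[in] dial mhop n=-36
[out] 1850-02-28
[in] dial markday d=%0
[out] 1850-02-28
[in] boxtree survey p=/
[out] [slodend, stapul_i]


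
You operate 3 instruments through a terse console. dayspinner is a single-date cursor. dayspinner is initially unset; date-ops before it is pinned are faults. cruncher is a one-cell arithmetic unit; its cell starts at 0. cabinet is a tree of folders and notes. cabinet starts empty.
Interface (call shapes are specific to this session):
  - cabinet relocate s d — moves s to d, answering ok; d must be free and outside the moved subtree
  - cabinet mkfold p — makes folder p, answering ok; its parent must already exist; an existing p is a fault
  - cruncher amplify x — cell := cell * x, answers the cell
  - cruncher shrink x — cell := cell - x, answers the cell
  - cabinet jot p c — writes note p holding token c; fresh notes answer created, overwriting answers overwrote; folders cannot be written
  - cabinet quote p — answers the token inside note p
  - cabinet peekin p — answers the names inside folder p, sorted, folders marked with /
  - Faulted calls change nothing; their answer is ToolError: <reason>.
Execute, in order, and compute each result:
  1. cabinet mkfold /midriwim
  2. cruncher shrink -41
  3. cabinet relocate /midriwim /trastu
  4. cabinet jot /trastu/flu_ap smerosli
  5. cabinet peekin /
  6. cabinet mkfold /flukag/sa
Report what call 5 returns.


~$ cabinet mkfold p=/midriwim
:: ok
~$ cruncher shrink x=-41
:: 41
~$ cabinet relocate s=/midriwim d=/trastu
:: ok
~$ cabinet jot p=/trastu/flu_ap c=smerosli
:: created
~$ cabinet peekin p=/
:: [trastu/]
~$ cabinet mkfold p=/flukag/sa
:: ToolError: no parent

Answer: [trastu/]


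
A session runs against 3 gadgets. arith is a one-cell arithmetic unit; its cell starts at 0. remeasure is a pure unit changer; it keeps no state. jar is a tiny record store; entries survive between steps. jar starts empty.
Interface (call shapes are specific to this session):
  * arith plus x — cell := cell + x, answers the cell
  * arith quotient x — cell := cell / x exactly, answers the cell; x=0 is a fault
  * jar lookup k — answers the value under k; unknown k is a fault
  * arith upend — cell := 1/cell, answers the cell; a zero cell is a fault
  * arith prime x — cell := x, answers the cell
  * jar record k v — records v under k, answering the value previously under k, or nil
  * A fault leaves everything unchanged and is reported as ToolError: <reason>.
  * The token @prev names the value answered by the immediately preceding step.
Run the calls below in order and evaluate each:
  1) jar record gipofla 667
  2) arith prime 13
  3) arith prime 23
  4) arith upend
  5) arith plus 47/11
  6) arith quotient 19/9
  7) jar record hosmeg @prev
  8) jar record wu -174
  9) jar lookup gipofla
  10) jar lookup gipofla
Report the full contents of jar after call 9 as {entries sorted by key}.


Answer: {gipofla=667, hosmeg=9828/4807, wu=-174}

Derivation:
[in] jar record gipofla 667
[out] nil
[in] arith prime 13
[out] 13
[in] arith prime 23
[out] 23
[in] arith upend
[out] 1/23
[in] arith plus 47/11
[out] 1092/253
[in] arith quotient 19/9
[out] 9828/4807
[in] jar record hosmeg @prev
[out] nil
[in] jar record wu -174
[out] nil
[in] jar lookup gipofla
[out] 667
[in] jar lookup gipofla
[out] 667
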